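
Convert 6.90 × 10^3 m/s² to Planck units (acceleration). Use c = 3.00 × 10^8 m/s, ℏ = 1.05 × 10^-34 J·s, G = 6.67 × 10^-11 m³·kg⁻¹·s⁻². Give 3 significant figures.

1.23 × 10^-48

Planck acceleration: a_P = √(c⁷/(ℏG)) = 5.59 × 10^51 m/s².
6.90 × 10^3 / 5.59 × 10^51 = 1.23 × 10^-48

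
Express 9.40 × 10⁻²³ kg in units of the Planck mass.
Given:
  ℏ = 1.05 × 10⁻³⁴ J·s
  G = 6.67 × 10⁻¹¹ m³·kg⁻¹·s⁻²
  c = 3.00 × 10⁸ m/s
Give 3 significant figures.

Planck mass: m_P = √(ℏc/G) = 2.17 × 10⁻⁸ kg.
9.40 × 10⁻²³ / 2.17 × 10⁻⁸ = 4.33 × 10⁻¹⁵

4.33 × 10⁻¹⁵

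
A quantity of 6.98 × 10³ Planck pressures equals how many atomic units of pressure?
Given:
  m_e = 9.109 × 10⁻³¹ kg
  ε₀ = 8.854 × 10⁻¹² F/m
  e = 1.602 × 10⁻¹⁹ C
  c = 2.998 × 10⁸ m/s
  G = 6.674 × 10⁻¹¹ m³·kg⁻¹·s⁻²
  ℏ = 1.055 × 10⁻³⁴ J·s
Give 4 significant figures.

Planck pressure: p_P = c⁷/(ℏG²) = 4.632 × 10¹¹³ Pa
atomic unit of pressure: P_au = E_h/a₀³ = m_e⁴e¹⁰/((4πε₀)⁵ℏ⁸) = 2.929 × 10¹³ Pa
6.98 × 10³ × 4.632 × 10¹¹³ / 2.929 × 10¹³ = 1.104 × 10¹⁰⁴

1.104 × 10¹⁰⁴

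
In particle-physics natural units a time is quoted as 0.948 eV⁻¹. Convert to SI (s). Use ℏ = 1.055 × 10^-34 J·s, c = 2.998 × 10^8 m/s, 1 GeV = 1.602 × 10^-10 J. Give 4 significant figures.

6.243 × 10^-16 s

A time is [E]⁻¹ in ℏ=c=1; restore one factor of ℏ.
1 GeV⁻¹ → ℏ × (1 GeV in J)⁻¹ = 6.586 × 10^-25 s.
Convert the energy scale: 0.948 eV⁻¹ = 9.48 × 10^8 GeV⁻¹.
Result: 9.48 × 10^8 × 6.586 × 10^-25 = 6.243 × 10^-16 s.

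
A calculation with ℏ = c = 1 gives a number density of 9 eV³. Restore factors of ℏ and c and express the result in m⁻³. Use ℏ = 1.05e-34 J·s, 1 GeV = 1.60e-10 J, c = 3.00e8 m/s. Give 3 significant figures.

1.18e21 m⁻³

Number density is [L]⁻³ = [E]³/(ℏc)³.
1 GeV³ → 1/(ℏc)³ × (1 GeV in J)³ = 1.31e47 m⁻³.
Convert the energy scale: 9 eV³ = 9.00e-27 GeV³.
Result: 9.00e-27 × 1.31e47 = 1.18e21 m⁻³.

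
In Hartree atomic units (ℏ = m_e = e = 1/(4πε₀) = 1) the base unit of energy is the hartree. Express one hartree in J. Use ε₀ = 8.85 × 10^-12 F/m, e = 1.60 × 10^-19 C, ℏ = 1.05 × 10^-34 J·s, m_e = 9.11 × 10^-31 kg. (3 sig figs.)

4.38 × 10^-18 J

E_h = m_e e⁴/(4πε₀ℏ)²
  = 5.97 × 10^-106 / 1.36 × 10^-88
  = 4.38 × 10^-18 J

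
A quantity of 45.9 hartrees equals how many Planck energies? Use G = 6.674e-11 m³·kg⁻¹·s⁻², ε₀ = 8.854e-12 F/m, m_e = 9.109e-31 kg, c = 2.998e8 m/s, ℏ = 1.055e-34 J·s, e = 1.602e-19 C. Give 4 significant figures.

1.021e-25

hartree: E_h = m_e e⁴/(4πε₀ℏ)² = 4.354e-18 J
Planck energy: E_P = √(ℏc⁵/G) = 1.957e9 J
45.9 × 4.354e-18 / 1.957e9 = 1.021e-25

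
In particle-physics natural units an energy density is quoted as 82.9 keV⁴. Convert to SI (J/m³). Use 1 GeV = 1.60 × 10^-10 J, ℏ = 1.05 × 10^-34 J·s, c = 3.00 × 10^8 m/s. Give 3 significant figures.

[E]/[L]³ = [E]⁴/(ℏc)³; restore (ℏc)⁻³.
1 GeV⁴ → 1/(ℏc)³ × (1 GeV in J)⁴ = 2.10 × 10^37 J/m³.
Convert the energy scale: 82.9 keV⁴ = 8.29 × 10^-23 GeV⁴.
Result: 8.29 × 10^-23 × 2.10 × 10^37 = 1.74 × 10^15 J/m³.

1.74 × 10^15 J/m³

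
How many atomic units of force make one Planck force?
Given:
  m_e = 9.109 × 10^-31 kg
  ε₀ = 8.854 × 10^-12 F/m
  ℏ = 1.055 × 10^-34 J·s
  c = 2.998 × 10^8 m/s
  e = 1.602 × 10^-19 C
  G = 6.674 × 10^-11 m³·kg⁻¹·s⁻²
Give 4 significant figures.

1.473 × 10^51

Planck force: F_P = c⁴/G = 1.210 × 10^44 N
atomic unit of force: F_au = E_h/a₀ = m_e²e⁶/((4πε₀)³ℏ⁴) = 8.220 × 10^-8 N
ratio = 1.210 × 10^44 / 8.220 × 10^-8 = 1.473 × 10^51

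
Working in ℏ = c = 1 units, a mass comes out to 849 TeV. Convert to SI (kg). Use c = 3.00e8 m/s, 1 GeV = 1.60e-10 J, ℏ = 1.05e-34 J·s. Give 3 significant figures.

1.51e-21 kg

Mass is [E]/c²; divide by c².
1 GeV → 1/c² × (1 GeV in J) = 1.78e-27 kg.
Convert the energy scale: 849 TeV = 8.49e5 GeV.
Result: 8.49e5 × 1.78e-27 = 1.51e-21 kg.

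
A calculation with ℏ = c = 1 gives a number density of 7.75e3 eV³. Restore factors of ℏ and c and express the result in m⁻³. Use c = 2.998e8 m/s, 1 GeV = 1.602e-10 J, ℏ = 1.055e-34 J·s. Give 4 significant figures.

1.007e24 m⁻³

Number density is [L]⁻³ = [E]³/(ℏc)³.
1 GeV³ → 1/(ℏc)³ × (1 GeV in J)³ = 1.299e47 m⁻³.
Convert the energy scale: 7.75e3 eV³ = 7.75e-24 GeV³.
Result: 7.75e-24 × 1.299e47 = 1.007e24 m⁻³.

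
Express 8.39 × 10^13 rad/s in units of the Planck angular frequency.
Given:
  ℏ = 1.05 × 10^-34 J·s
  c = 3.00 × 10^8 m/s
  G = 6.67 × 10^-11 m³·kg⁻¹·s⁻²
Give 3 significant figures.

4.50 × 10^-30

Planck angular frequency: ω_P = √(c⁵/(ℏG)) = 1.86 × 10^43 rad/s.
8.39 × 10^13 / 1.86 × 10^43 = 4.50 × 10^-30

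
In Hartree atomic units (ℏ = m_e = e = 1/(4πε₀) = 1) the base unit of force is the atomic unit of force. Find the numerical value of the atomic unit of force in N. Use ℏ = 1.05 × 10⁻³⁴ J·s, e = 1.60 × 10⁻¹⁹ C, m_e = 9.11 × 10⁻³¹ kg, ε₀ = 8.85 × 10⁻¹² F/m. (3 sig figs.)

F_au = E_h/a₀ = m_e²e⁶/((4πε₀)³ℏ⁴)
E_h = 4.38 × 10⁻¹⁸ J
a₀ = 5.26 × 10⁻¹¹ m
E_h/a₀ = 8.33 × 10⁻⁸ N

8.33 × 10⁻⁸ N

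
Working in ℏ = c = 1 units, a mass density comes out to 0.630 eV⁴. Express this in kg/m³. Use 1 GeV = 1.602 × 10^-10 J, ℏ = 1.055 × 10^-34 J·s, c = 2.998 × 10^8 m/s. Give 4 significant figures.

Mass density is [E]/(c²[L]³) = [E]⁴/(ℏ³c⁵).
1 GeV⁴ → 1/(ℏ³c⁵) × (1 GeV in J)⁴ = 2.316 × 10^20 kg/m³.
Convert the energy scale: 0.630 eV⁴ = 6.30 × 10^-37 GeV⁴.
Result: 6.30 × 10^-37 × 2.316 × 10^20 = 1.459 × 10^-16 kg/m³.

1.459 × 10^-16 kg/m³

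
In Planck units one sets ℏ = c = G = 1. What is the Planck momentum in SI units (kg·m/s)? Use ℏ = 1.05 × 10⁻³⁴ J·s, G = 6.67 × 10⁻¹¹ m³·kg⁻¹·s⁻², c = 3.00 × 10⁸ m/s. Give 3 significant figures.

p_P = √(ℏc³/G)
  = √(42.5)
  = 6.52 kg·m/s

6.52 kg·m/s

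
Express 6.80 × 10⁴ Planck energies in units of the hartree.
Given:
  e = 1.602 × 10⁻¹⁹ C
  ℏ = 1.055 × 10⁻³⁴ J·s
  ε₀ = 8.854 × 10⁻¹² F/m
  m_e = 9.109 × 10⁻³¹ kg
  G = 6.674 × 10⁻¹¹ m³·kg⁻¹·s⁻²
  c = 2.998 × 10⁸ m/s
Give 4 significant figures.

3.056 × 10³¹

Planck energy: E_P = √(ℏc⁵/G) = 1.957 × 10⁹ J
hartree: E_h = m_e e⁴/(4πε₀ℏ)² = 4.354 × 10⁻¹⁸ J
6.80 × 10⁴ × 1.957 × 10⁹ / 4.354 × 10⁻¹⁸ = 3.056 × 10³¹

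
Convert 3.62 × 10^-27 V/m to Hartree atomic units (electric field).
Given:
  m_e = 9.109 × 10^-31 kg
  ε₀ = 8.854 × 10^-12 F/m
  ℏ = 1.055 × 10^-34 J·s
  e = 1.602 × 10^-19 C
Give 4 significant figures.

atomic unit of electric field: E_au = E_h/(e a₀) = m_e²e⁵/((4πε₀)³ℏ⁴) = 5.131 × 10^11 V/m.
3.62 × 10^-27 / 5.131 × 10^11 = 7.055 × 10^-39

7.055 × 10^-39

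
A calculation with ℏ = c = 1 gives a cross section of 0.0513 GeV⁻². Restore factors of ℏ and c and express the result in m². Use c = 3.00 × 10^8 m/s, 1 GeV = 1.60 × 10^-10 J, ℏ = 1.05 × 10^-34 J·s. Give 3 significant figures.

1.99 × 10^-33 m²

Area is [L]² = [E]⁻²·(ℏc)²; restore (ℏc)².
1 GeV⁻² → (ℏc)² × (1 GeV in J)⁻² = 3.88 × 10^-32 m².
Result: 0.0513 × 3.88 × 10^-32 = 1.99 × 10^-33 m².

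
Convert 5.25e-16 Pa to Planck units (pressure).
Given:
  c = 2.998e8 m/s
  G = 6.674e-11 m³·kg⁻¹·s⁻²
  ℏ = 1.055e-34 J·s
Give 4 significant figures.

Planck pressure: p_P = c⁷/(ℏG²) = 4.632e113 Pa.
5.25e-16 / 4.632e113 = 1.133e-129

1.133e-129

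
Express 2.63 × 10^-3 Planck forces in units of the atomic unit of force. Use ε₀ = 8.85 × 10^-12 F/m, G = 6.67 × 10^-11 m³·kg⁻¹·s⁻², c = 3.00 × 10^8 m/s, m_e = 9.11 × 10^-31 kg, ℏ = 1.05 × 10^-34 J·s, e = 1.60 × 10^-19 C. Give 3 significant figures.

3.84 × 10^48

Planck force: F_P = c⁴/G = 1.21 × 10^44 N
atomic unit of force: F_au = E_h/a₀ = m_e²e⁶/((4πε₀)³ℏ⁴) = 8.33 × 10^-8 N
2.63 × 10^-3 × 1.21 × 10^44 / 8.33 × 10^-8 = 3.84 × 10^48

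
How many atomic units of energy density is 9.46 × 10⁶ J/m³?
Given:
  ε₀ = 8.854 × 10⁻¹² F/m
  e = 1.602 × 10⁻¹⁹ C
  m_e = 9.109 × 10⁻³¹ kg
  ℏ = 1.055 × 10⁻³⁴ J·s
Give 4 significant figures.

atomic unit of energy density: u_au = E_h/a₀³ = m_e⁴e¹⁰/((4πε₀)⁵ℏ⁸) = 2.929 × 10¹³ J/m³.
9.46 × 10⁶ / 2.929 × 10¹³ = 3.230 × 10⁻⁷

3.230 × 10⁻⁷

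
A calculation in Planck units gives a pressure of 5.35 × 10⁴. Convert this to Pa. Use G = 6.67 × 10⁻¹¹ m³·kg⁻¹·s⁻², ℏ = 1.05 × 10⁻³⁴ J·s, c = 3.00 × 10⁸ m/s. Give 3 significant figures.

One Planck pressure: p_P = c⁷/(ℏG²) = 4.68 × 10¹¹³ Pa.
5.35 × 10⁴ × 4.68 × 10¹¹³ Pa = 2.50 × 10¹¹⁸ Pa

2.50 × 10¹¹⁸ Pa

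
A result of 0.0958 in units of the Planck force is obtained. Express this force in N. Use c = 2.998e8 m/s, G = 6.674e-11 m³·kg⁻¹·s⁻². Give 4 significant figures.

One Planck force: F_P = c⁴/G = 1.210e44 N.
0.0958 × 1.210e44 N = 1.160e43 N

1.160e43 N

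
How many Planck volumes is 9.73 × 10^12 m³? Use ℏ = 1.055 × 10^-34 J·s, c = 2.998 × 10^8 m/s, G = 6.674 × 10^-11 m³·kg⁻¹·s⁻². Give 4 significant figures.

Planck volume: V_P = (ℏG/c³)^(3/2) = 4.224 × 10^-105 m³.
9.73 × 10^12 / 4.224 × 10^-105 = 2.304 × 10^117

2.304 × 10^117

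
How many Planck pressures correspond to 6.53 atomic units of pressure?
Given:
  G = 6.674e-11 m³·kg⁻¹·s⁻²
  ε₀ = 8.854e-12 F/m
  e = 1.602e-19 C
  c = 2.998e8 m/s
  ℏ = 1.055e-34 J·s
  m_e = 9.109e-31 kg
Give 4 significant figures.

4.129e-100

atomic unit of pressure: P_au = E_h/a₀³ = m_e⁴e¹⁰/((4πε₀)⁵ℏ⁸) = 2.929e13 Pa
Planck pressure: p_P = c⁷/(ℏG²) = 4.632e113 Pa
6.53 × 2.929e13 / 4.632e113 = 4.129e-100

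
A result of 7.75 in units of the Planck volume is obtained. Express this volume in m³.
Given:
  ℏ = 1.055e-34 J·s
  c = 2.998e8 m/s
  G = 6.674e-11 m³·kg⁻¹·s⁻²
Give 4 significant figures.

3.274e-104 m³

One Planck volume: V_P = (ℏG/c³)^(3/2) = 4.224e-105 m³.
7.75 × 4.224e-105 m³ = 3.274e-104 m³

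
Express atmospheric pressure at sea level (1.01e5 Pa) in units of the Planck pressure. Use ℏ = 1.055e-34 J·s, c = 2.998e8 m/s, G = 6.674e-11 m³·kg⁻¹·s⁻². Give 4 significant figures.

2.180e-109

Planck pressure: p_P = c⁷/(ℏG²) = 4.632e113 Pa.
1.01e5 / 4.632e113 = 2.180e-109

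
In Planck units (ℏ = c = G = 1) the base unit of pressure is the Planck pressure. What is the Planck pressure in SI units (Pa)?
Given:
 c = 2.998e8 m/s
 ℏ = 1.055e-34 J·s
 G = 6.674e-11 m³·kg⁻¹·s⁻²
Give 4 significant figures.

p_P = c⁷/(ℏG²)
  = 2.177e59 / 4.699e-55
  = 4.632e113 Pa

4.632e113 Pa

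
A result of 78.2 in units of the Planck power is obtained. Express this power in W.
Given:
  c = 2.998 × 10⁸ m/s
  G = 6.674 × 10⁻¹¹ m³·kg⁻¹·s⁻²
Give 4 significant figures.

2.838 × 10⁵⁴ W

One Planck power: P_P = c⁵/G = 3.629 × 10⁵² W.
78.2 × 3.629 × 10⁵² W = 2.838 × 10⁵⁴ W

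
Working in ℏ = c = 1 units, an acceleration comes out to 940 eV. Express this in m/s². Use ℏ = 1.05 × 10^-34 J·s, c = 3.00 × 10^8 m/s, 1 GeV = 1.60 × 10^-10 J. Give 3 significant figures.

Acceleration is [L]/[T]² = c·[E]/ℏ.
1 GeV → c/ℏ × (1 GeV in J) = 4.57 × 10^32 m/s².
Convert the energy scale: 940 eV = 9.40 × 10^-7 GeV.
Result: 9.40 × 10^-7 × 4.57 × 10^32 = 4.30 × 10^26 m/s².

4.30 × 10^26 m/s²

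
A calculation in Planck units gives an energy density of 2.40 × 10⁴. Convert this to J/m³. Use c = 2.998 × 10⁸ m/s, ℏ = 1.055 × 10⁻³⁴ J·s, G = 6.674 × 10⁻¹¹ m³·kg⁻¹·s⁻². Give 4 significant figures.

One Planck energy density: u_P = c⁷/(ℏG²) = 4.632 × 10¹¹³ J/m³.
2.40 × 10⁴ × 4.632 × 10¹¹³ J/m³ = 1.112 × 10¹¹⁸ J/m³

1.112 × 10¹¹⁸ J/m³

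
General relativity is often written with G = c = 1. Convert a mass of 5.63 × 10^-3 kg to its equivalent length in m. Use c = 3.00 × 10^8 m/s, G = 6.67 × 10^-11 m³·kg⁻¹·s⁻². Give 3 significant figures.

4.17 × 10^-30 m

In G = c = 1 units mass has dimensions of length; the conversion factor is G/c².
5.63 × 10^-3 kg × (G/c²) = 4.17 × 10^-30 m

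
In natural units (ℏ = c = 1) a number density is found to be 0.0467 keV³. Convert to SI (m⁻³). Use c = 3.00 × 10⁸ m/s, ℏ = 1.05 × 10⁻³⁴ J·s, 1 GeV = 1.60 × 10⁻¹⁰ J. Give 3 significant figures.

Number density is [L]⁻³ = [E]³/(ℏc)³.
1 GeV³ → 1/(ℏc)³ × (1 GeV in J)³ = 1.31 × 10⁴⁷ m⁻³.
Convert the energy scale: 0.0467 keV³ = 4.67 × 10⁻²⁰ GeV³.
Result: 4.67 × 10⁻²⁰ × 1.31 × 10⁴⁷ = 6.12 × 10²⁷ m⁻³.

6.12 × 10²⁷ m⁻³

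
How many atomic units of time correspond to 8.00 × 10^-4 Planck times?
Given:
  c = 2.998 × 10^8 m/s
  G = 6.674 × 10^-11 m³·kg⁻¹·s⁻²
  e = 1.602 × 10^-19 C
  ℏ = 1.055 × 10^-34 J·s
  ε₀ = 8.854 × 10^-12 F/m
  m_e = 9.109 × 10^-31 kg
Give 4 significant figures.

Planck time: t_P = √(ℏG/c⁵) = 5.392 × 10^-44 s
atomic unit of time: τ_au = (4πε₀)²ℏ³/(m_e e⁴) = 2.423 × 10^-17 s
8.00 × 10^-4 × 5.392 × 10^-44 / 2.423 × 10^-17 = 1.780 × 10^-30

1.780 × 10^-30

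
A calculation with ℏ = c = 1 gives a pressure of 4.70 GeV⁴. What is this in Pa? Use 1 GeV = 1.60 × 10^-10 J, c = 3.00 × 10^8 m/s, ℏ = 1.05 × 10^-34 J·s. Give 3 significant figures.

Pressure is [E]/[L]³ = [E]⁴/(ℏc)³.
1 GeV⁴ → 1/(ℏc)³ × (1 GeV in J)⁴ = 2.10 × 10^37 Pa.
Result: 4.70 × 2.10 × 10^37 = 9.85 × 10^37 Pa.

9.85 × 10^37 Pa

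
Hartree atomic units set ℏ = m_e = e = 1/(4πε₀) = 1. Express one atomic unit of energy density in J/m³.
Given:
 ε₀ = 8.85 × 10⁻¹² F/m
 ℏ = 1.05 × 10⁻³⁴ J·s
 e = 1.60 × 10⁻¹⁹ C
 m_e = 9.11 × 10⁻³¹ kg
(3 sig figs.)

From ℏ = m_e = e = 1/(4πε₀) = 1 the energy density scale is u_au = E_h/a₀³ = m_e⁴e¹⁰/((4πε₀)⁵ℏ⁸).
E_h = 4.38 × 10⁻¹⁸ J
a₀ = 5.26 × 10⁻¹¹ m
E_h/a₀³ = 3.01 × 10¹³ J/m³

3.01 × 10¹³ J/m³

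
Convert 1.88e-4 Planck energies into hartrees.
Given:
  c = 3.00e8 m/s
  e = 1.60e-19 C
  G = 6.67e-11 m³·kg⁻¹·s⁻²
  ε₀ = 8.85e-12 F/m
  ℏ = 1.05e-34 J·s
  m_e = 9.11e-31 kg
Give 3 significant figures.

Planck energy: E_P = √(ℏc⁵/G) = 1.96e9 J
hartree: E_h = m_e e⁴/(4πε₀ℏ)² = 4.38e-18 J
1.88e-4 × 1.96e9 / 4.38e-18 = 8.40e22

8.40e22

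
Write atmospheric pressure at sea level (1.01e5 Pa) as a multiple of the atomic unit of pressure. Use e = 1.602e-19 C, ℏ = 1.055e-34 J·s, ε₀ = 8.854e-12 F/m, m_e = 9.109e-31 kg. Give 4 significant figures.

3.448e-9

atomic unit of pressure: P_au = E_h/a₀³ = m_e⁴e¹⁰/((4πε₀)⁵ℏ⁸) = 2.929e13 Pa.
1.01e5 / 2.929e13 = 3.448e-9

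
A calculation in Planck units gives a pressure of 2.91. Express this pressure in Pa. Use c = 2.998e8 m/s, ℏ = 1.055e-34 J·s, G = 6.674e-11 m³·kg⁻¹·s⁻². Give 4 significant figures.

One Planck pressure: p_P = c⁷/(ℏG²) = 4.632e113 Pa.
2.91 × 4.632e113 Pa = 1.348e114 Pa

1.348e114 Pa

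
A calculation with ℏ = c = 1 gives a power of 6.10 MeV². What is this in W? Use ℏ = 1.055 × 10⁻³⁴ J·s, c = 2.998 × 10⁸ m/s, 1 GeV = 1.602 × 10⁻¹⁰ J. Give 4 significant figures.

Power is [E]/[T] = [E]²/ℏ.
1 GeV² → 1/ℏ × (1 GeV in J)² = 2.433 × 10¹⁴ W.
Convert the energy scale: 6.10 MeV² = 6.10 × 10⁻⁶ GeV².
Result: 6.10 × 10⁻⁶ × 2.433 × 10¹⁴ = 1.484 × 10⁹ W.

1.484 × 10⁹ W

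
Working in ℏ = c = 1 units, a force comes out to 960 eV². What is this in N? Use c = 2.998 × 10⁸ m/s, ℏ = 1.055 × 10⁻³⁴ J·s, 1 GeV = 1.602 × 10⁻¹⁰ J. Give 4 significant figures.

7.790 × 10⁻¹⁰ N

Force is [E]/[L] = [E]²/(ℏc); restore (ℏc)⁻¹.
1 GeV² → 1/(ℏc) × (1 GeV in J)² = 8.114 × 10⁵ N.
Convert the energy scale: 960 eV² = 9.60 × 10⁻¹⁶ GeV².
Result: 9.60 × 10⁻¹⁶ × 8.114 × 10⁵ = 7.790 × 10⁻¹⁰ N.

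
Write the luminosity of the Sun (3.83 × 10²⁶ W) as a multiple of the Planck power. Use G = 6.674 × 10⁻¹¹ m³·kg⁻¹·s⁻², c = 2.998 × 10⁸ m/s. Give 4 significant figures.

1.055 × 10⁻²⁶

Planck power: P_P = c⁵/G = 3.629 × 10⁵² W.
3.83 × 10²⁶ / 3.629 × 10⁵² = 1.055 × 10⁻²⁶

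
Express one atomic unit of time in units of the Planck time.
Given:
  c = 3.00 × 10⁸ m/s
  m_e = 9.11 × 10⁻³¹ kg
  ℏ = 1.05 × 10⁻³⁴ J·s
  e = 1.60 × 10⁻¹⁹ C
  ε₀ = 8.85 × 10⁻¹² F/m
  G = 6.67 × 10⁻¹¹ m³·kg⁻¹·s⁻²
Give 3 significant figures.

4.47 × 10²⁶

atomic unit of time: τ_au = (4πε₀)²ℏ³/(m_e e⁴) = 2.40 × 10⁻¹⁷ s
Planck time: t_P = √(ℏG/c⁵) = 5.37 × 10⁻⁴⁴ s
ratio = 2.40 × 10⁻¹⁷ / 5.37 × 10⁻⁴⁴ = 4.47 × 10²⁶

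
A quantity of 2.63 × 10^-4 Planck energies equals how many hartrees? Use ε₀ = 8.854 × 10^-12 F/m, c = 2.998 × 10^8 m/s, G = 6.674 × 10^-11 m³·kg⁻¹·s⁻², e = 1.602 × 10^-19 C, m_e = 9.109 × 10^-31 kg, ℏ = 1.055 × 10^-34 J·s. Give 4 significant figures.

Planck energy: E_P = √(ℏc⁵/G) = 1.957 × 10^9 J
hartree: E_h = m_e e⁴/(4πε₀ℏ)² = 4.354 × 10^-18 J
2.63 × 10^-4 × 1.957 × 10^9 / 4.354 × 10^-18 = 1.182 × 10^23

1.182 × 10^23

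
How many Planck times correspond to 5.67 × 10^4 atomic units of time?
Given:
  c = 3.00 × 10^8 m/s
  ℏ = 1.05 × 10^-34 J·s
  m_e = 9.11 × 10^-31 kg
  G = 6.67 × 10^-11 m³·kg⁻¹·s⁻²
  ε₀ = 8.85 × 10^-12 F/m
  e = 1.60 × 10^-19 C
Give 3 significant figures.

atomic unit of time: τ_au = (4πε₀)²ℏ³/(m_e e⁴) = 2.40 × 10^-17 s
Planck time: t_P = √(ℏG/c⁵) = 5.37 × 10^-44 s
5.67 × 10^4 × 2.40 × 10^-17 / 5.37 × 10^-44 = 2.53 × 10^31

2.53 × 10^31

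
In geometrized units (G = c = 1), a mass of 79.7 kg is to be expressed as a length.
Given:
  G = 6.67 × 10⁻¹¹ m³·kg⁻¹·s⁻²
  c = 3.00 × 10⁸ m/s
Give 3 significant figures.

In G = c = 1 units mass has dimensions of length; the conversion factor is G/c².
79.7 kg × (G/c²) = 5.91 × 10⁻²⁶ m

5.91 × 10⁻²⁶ m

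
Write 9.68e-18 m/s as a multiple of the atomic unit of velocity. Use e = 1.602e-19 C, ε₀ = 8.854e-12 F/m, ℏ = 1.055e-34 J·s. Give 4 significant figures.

atomic unit of velocity: v_au = e²/(4πε₀ℏ) = 2.186e6 m/s.
9.68e-18 / 2.186e6 = 4.427e-24

4.427e-24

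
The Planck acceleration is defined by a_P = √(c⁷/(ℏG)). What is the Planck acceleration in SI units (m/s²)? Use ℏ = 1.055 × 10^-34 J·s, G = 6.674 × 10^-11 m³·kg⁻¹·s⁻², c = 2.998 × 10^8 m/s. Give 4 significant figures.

a_P = √(c⁷/(ℏG))
  = √(3.092 × 10^103)
  = 5.560 × 10^51 m/s²

5.560 × 10^51 m/s²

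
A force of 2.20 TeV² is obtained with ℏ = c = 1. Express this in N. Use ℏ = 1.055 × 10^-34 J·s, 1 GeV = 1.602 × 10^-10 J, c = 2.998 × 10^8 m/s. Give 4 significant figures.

Force is [E]/[L] = [E]²/(ℏc); restore (ℏc)⁻¹.
1 GeV² → 1/(ℏc) × (1 GeV in J)² = 8.114 × 10^5 N.
Convert the energy scale: 2.20 TeV² = 2.20 × 10^6 GeV².
Result: 2.20 × 10^6 × 8.114 × 10^5 = 1.785 × 10^12 N.

1.785 × 10^12 N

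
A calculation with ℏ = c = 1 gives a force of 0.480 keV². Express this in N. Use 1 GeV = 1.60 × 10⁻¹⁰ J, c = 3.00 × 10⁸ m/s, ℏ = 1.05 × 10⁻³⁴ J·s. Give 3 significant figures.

Force is [E]/[L] = [E]²/(ℏc); restore (ℏc)⁻¹.
1 GeV² → 1/(ℏc) × (1 GeV in J)² = 8.13 × 10⁵ N.
Convert the energy scale: 0.480 keV² = 4.80 × 10⁻¹³ GeV².
Result: 4.80 × 10⁻¹³ × 8.13 × 10⁵ = 3.90 × 10⁻⁷ N.

3.90 × 10⁻⁷ N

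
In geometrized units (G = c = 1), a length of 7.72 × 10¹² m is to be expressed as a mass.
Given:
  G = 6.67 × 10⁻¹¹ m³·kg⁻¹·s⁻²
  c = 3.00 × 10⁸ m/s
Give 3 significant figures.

Length → mass via c²/G.
7.72 × 10¹² m × (c²/G) = 1.04 × 10⁴⁰ kg

1.04 × 10⁴⁰ kg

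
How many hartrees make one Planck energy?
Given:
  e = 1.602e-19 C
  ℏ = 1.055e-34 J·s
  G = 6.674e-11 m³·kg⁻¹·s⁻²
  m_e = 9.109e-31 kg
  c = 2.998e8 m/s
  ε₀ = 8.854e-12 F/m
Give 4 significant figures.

4.494e26

Planck energy: E_P = √(ℏc⁵/G) = 1.957e9 J
hartree: E_h = m_e e⁴/(4πε₀ℏ)² = 4.354e-18 J
ratio = 1.957e9 / 4.354e-18 = 4.494e26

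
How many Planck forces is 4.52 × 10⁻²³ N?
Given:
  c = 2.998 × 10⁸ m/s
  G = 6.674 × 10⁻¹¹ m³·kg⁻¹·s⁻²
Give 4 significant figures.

3.734 × 10⁻⁶⁷

Planck force: F_P = c⁴/G = 1.210 × 10⁴⁴ N.
4.52 × 10⁻²³ / 1.210 × 10⁴⁴ = 3.734 × 10⁻⁶⁷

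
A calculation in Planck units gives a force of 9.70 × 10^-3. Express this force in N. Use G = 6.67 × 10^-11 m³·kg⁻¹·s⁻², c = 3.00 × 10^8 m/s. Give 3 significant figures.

One Planck force: F_P = c⁴/G = 1.21 × 10^44 N.
9.70 × 10^-3 × 1.21 × 10^44 N = 1.18 × 10^42 N

1.18 × 10^42 N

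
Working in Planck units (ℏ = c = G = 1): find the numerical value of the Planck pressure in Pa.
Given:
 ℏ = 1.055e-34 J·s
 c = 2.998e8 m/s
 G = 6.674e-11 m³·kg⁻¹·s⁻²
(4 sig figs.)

4.632e113 Pa

From ℏ = c = G = 1 the pressure scale is p_P = c⁷/(ℏG²).
  = 2.177e59 / 4.699e-55
  = 4.632e113 Pa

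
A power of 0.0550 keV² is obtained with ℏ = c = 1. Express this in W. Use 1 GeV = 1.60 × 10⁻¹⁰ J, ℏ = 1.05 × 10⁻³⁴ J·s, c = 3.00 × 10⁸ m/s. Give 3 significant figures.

13.4 W

Power is [E]/[T] = [E]²/ℏ.
1 GeV² → 1/ℏ × (1 GeV in J)² = 2.44 × 10¹⁴ W.
Convert the energy scale: 0.0550 keV² = 5.50 × 10⁻¹⁴ GeV².
Result: 5.50 × 10⁻¹⁴ × 2.44 × 10¹⁴ = 13.4 W.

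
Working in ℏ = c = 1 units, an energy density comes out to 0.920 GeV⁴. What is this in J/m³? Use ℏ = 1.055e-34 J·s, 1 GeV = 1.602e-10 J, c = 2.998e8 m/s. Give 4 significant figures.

[E]/[L]³ = [E]⁴/(ℏc)³; restore (ℏc)⁻³.
1 GeV⁴ → 1/(ℏc)³ × (1 GeV in J)⁴ = 2.082e37 J/m³.
Result: 0.920 × 2.082e37 = 1.915e37 J/m³.

1.915e37 J/m³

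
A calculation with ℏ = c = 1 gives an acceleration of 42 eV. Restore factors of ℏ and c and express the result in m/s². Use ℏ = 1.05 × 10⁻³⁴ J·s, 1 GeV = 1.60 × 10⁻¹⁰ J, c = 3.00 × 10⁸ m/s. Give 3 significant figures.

Acceleration is [L]/[T]² = c·[E]/ℏ.
1 GeV → c/ℏ × (1 GeV in J) = 4.57 × 10³² m/s².
Convert the energy scale: 42 eV = 4.20 × 10⁻⁸ GeV.
Result: 4.20 × 10⁻⁸ × 4.57 × 10³² = 1.92 × 10²⁵ m/s².

1.92 × 10²⁵ m/s²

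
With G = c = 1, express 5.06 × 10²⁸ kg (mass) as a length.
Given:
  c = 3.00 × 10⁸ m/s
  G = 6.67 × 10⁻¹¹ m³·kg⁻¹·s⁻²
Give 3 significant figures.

37.5 m

In G = c = 1 units mass has dimensions of length; the conversion factor is G/c².
5.06 × 10²⁸ kg × (G/c²) = 37.5 m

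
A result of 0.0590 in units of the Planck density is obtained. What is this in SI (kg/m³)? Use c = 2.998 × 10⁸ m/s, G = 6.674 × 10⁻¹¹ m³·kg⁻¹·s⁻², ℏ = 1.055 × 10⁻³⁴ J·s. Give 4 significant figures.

3.041 × 10⁹⁵ kg/m³

One Planck density: ρ_P = c⁵/(ℏG²) = 5.154 × 10⁹⁶ kg/m³.
0.0590 × 5.154 × 10⁹⁶ kg/m³ = 3.041 × 10⁹⁵ kg/m³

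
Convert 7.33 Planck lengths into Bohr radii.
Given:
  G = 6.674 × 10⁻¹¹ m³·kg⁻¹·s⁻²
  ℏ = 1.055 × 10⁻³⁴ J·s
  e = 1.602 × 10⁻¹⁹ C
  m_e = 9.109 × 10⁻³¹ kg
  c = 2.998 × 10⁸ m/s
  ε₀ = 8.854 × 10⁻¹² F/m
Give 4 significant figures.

2.237 × 10⁻²⁴

Planck length: ℓ_P = √(ℏG/c³) = 1.616 × 10⁻³⁵ m
Bohr radius: a₀ = 4πε₀ℏ²/(m_e e²) = 5.297 × 10⁻¹¹ m
7.33 × 1.616 × 10⁻³⁵ / 5.297 × 10⁻¹¹ = 2.237 × 10⁻²⁴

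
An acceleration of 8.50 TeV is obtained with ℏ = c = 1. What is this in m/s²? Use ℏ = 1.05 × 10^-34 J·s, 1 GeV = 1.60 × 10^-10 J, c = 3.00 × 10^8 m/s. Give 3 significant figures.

Acceleration is [L]/[T]² = c·[E]/ℏ.
1 GeV → c/ℏ × (1 GeV in J) = 4.57 × 10^32 m/s².
Convert the energy scale: 8.50 TeV = 8.50 × 10^3 GeV.
Result: 8.50 × 10^3 × 4.57 × 10^32 = 3.89 × 10^36 m/s².

3.89 × 10^36 m/s²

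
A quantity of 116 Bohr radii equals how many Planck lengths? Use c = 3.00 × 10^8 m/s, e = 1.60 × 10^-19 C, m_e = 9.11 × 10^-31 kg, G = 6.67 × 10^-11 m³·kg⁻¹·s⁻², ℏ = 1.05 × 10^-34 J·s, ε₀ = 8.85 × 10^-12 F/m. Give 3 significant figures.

Bohr radius: a₀ = 4πε₀ℏ²/(m_e e²) = 5.26 × 10^-11 m
Planck length: ℓ_P = √(ℏG/c³) = 1.61 × 10^-35 m
116 × 5.26 × 10^-11 / 1.61 × 10^-35 = 3.79 × 10^26

3.79 × 10^26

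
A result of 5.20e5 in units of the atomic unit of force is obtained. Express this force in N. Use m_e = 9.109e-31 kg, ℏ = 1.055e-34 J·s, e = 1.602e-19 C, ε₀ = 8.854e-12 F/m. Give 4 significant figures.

One atomic unit of force: F_au = E_h/a₀ = m_e²e⁶/((4πε₀)³ℏ⁴) = 8.220e-8 N.
5.20e5 × 8.220e-8 N = 0.04274 N

0.04274 N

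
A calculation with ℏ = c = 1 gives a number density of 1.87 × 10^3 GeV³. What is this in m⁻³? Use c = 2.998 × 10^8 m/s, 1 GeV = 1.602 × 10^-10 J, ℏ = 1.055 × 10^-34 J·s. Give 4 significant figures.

Number density is [L]⁻³ = [E]³/(ℏc)³.
1 GeV³ → 1/(ℏc)³ × (1 GeV in J)³ = 1.299 × 10^47 m⁻³.
Result: 1.87 × 10^3 × 1.299 × 10^47 = 2.430 × 10^50 m⁻³.

2.430 × 10^50 m⁻³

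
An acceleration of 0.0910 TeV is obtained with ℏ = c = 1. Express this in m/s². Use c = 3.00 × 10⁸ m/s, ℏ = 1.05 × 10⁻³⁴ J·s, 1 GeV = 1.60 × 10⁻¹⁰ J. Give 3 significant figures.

4.16 × 10³⁴ m/s²

Acceleration is [L]/[T]² = c·[E]/ℏ.
1 GeV → c/ℏ × (1 GeV in J) = 4.57 × 10³² m/s².
Convert the energy scale: 0.0910 TeV = 91 GeV.
Result: 91 × 4.57 × 10³² = 4.16 × 10³⁴ m/s².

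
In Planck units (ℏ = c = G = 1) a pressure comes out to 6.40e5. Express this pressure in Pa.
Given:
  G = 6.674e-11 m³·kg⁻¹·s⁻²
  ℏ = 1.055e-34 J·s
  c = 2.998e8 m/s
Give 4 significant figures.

One Planck pressure: p_P = c⁷/(ℏG²) = 4.632e113 Pa.
6.40e5 × 4.632e113 Pa = 2.965e119 Pa

2.965e119 Pa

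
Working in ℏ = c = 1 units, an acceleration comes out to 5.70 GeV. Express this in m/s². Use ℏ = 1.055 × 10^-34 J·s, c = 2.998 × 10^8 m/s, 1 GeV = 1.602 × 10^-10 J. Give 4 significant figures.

Acceleration is [L]/[T]² = c·[E]/ℏ.
1 GeV → c/ℏ × (1 GeV in J) = 4.552 × 10^32 m/s².
Result: 5.70 × 4.552 × 10^32 = 2.595 × 10^33 m/s².

2.595 × 10^33 m/s²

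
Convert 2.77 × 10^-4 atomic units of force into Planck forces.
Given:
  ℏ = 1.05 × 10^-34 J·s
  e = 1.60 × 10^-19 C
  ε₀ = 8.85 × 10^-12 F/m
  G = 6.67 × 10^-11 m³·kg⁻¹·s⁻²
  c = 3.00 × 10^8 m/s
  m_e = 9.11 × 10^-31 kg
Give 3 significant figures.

1.90 × 10^-55

atomic unit of force: F_au = E_h/a₀ = m_e²e⁶/((4πε₀)³ℏ⁴) = 8.33 × 10^-8 N
Planck force: F_P = c⁴/G = 1.21 × 10^44 N
2.77 × 10^-4 × 8.33 × 10^-8 / 1.21 × 10^44 = 1.90 × 10^-55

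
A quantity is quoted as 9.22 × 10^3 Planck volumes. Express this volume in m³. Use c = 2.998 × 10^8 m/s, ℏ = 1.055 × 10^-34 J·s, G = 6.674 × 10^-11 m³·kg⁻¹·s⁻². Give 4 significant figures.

One Planck volume: V_P = (ℏG/c³)^(3/2) = 4.224 × 10^-105 m³.
9.22 × 10^3 × 4.224 × 10^-105 m³ = 3.894 × 10^-101 m³

3.894 × 10^-101 m³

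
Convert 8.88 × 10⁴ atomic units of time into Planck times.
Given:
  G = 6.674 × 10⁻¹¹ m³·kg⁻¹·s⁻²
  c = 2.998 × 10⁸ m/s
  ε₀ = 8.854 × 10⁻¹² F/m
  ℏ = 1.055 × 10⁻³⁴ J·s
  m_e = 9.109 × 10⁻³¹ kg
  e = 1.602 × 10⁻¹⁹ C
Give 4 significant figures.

3.990 × 10³¹

atomic unit of time: τ_au = (4πε₀)²ℏ³/(m_e e⁴) = 2.423 × 10⁻¹⁷ s
Planck time: t_P = √(ℏG/c⁵) = 5.392 × 10⁻⁴⁴ s
8.88 × 10⁴ × 2.423 × 10⁻¹⁷ / 5.392 × 10⁻⁴⁴ = 3.990 × 10³¹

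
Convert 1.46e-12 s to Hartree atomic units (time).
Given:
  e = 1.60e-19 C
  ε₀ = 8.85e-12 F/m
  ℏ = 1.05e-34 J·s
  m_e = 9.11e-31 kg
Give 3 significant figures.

atomic unit of time: τ_au = (4πε₀)²ℏ³/(m_e e⁴) = 2.40e-17 s.
1.46e-12 / 2.40e-17 = 6.09e4

6.09e4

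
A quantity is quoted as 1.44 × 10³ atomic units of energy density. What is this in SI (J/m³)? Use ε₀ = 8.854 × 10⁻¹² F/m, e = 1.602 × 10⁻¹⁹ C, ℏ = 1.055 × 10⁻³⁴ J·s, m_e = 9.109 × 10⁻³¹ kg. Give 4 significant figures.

One atomic unit of energy density: u_au = E_h/a₀³ = m_e⁴e¹⁰/((4πε₀)⁵ℏ⁸) = 2.929 × 10¹³ J/m³.
1.44 × 10³ × 2.929 × 10¹³ J/m³ = 4.218 × 10¹⁶ J/m³

4.218 × 10¹⁶ J/m³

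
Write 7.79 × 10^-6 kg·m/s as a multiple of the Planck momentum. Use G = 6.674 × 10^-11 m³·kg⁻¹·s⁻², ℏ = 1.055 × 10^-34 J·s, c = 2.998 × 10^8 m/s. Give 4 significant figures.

Planck momentum: p_P = √(ℏc³/G) = 6.527 kg·m/s.
7.79 × 10^-6 / 6.527 = 1.194 × 10^-6

1.194 × 10^-6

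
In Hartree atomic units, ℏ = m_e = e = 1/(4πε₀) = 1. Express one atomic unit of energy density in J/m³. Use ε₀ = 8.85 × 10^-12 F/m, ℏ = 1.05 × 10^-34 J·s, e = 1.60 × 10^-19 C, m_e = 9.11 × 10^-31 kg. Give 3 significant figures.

3.01 × 10^13 J/m³

From ℏ = m_e = e = 1/(4πε₀) = 1 the energy density scale is u_au = E_h/a₀³ = m_e⁴e¹⁰/((4πε₀)⁵ℏ⁸).
E_h = 4.38 × 10^-18 J
a₀ = 5.26 × 10^-11 m
E_h/a₀³ = 3.01 × 10^13 J/m³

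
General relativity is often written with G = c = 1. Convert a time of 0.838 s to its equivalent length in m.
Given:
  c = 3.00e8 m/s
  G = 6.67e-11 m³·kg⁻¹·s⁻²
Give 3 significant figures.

Time → length via c.
0.838 s × (c) = 2.51e8 m

2.51e8 m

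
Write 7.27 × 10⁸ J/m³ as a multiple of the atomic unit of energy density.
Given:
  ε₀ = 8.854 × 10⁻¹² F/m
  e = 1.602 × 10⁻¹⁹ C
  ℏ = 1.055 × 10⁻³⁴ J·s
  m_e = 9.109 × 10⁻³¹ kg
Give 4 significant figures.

2.482 × 10⁻⁵

atomic unit of energy density: u_au = E_h/a₀³ = m_e⁴e¹⁰/((4πε₀)⁵ℏ⁸) = 2.929 × 10¹³ J/m³.
7.27 × 10⁸ / 2.929 × 10¹³ = 2.482 × 10⁻⁵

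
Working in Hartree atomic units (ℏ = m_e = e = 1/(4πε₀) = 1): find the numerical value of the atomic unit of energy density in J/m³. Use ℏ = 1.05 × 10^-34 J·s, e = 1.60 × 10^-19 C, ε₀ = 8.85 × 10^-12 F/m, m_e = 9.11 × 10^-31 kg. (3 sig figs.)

3.01 × 10^13 J/m³

Dimensional analysis gives u_au = E_h/a₀³ = m_e⁴e¹⁰/((4πε₀)⁵ℏ⁸).
E_h = 4.38 × 10^-18 J
a₀ = 5.26 × 10^-11 m
E_h/a₀³ = 3.01 × 10^13 J/m³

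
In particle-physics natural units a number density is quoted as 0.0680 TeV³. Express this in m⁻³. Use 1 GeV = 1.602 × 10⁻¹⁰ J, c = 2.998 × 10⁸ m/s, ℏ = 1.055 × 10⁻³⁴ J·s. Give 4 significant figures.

8.836 × 10⁵⁴ m⁻³

Number density is [L]⁻³ = [E]³/(ℏc)³.
1 GeV³ → 1/(ℏc)³ × (1 GeV in J)³ = 1.299 × 10⁴⁷ m⁻³.
Convert the energy scale: 0.0680 TeV³ = 6.80 × 10⁷ GeV³.
Result: 6.80 × 10⁷ × 1.299 × 10⁴⁷ = 8.836 × 10⁵⁴ m⁻³.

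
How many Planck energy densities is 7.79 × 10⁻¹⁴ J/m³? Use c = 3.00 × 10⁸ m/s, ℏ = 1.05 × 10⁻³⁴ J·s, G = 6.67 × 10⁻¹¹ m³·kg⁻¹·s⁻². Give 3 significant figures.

Planck energy density: u_P = c⁷/(ℏG²) = 4.68 × 10¹¹³ J/m³.
7.79 × 10⁻¹⁴ / 4.68 × 10¹¹³ = 1.66 × 10⁻¹²⁷

1.66 × 10⁻¹²⁷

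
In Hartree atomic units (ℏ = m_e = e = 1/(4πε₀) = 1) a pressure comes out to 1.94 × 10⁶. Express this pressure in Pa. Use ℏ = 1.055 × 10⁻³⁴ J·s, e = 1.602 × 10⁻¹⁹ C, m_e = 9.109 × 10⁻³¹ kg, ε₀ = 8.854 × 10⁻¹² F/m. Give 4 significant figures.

5.683 × 10¹⁹ Pa

One atomic unit of pressure: P_au = E_h/a₀³ = m_e⁴e¹⁰/((4πε₀)⁵ℏ⁸) = 2.929 × 10¹³ Pa.
1.94 × 10⁶ × 2.929 × 10¹³ Pa = 5.683 × 10¹⁹ Pa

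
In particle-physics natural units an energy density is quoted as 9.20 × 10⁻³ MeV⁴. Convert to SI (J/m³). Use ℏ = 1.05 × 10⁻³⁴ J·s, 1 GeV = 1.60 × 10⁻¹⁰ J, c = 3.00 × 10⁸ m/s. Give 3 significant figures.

[E]/[L]³ = [E]⁴/(ℏc)³; restore (ℏc)⁻³.
1 GeV⁴ → 1/(ℏc)³ × (1 GeV in J)⁴ = 2.10 × 10³⁷ J/m³.
Convert the energy scale: 9.20 × 10⁻³ MeV⁴ = 9.20 × 10⁻¹⁵ GeV⁴.
Result: 9.20 × 10⁻¹⁵ × 2.10 × 10³⁷ = 1.93 × 10²³ J/m³.

1.93 × 10²³ J/m³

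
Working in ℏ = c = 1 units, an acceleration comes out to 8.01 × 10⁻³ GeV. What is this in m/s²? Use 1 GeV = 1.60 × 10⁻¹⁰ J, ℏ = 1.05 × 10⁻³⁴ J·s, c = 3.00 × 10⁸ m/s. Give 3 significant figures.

3.66 × 10³⁰ m/s²

Acceleration is [L]/[T]² = c·[E]/ℏ.
1 GeV → c/ℏ × (1 GeV in J) = 4.57 × 10³² m/s².
Result: 8.01 × 10⁻³ × 4.57 × 10³² = 3.66 × 10³⁰ m/s².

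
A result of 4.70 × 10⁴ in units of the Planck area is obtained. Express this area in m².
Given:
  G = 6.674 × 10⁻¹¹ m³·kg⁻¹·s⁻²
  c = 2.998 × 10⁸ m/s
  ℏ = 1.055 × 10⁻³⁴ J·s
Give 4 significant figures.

1.228 × 10⁻⁶⁵ m²

One Planck area: A_P = ℏG/c³ = 2.613 × 10⁻⁷⁰ m².
4.70 × 10⁴ × 2.613 × 10⁻⁷⁰ m² = 1.228 × 10⁻⁶⁵ m²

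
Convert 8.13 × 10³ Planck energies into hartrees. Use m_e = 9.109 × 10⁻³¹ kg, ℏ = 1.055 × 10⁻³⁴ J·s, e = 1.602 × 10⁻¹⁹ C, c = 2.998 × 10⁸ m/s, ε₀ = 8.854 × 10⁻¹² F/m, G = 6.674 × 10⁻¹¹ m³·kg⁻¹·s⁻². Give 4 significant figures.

Planck energy: E_P = √(ℏc⁵/G) = 1.957 × 10⁹ J
hartree: E_h = m_e e⁴/(4πε₀ℏ)² = 4.354 × 10⁻¹⁸ J
8.13 × 10³ × 1.957 × 10⁹ / 4.354 × 10⁻¹⁸ = 3.653 × 10³⁰

3.653 × 10³⁰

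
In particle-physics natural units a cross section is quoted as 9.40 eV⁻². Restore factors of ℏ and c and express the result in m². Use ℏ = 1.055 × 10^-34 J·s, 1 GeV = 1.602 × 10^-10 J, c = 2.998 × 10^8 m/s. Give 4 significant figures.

3.664 × 10^-13 m²

Area is [L]² = [E]⁻²·(ℏc)²; restore (ℏc)².
1 GeV⁻² → (ℏc)² × (1 GeV in J)⁻² = 3.898 × 10^-32 m².
Convert the energy scale: 9.40 eV⁻² = 9.40 × 10^18 GeV⁻².
Result: 9.40 × 10^18 × 3.898 × 10^-32 = 3.664 × 10^-13 m².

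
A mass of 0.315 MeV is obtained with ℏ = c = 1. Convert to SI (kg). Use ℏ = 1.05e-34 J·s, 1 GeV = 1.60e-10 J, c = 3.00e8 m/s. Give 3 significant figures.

Mass is [E]/c²; divide by c².
1 GeV → 1/c² × (1 GeV in J) = 1.78e-27 kg.
Convert the energy scale: 0.315 MeV = 3.15e-4 GeV.
Result: 3.15e-4 × 1.78e-27 = 5.60e-31 kg.

5.60e-31 kg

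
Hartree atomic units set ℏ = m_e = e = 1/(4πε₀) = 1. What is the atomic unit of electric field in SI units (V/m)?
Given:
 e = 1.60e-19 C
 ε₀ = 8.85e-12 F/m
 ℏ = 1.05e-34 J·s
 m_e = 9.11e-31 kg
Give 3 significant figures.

From ℏ = m_e = e = 1/(4πε₀) = 1 the electric field scale is E_au = E_h/(e a₀) = m_e²e⁵/((4πε₀)³ℏ⁴).
E_h = 4.38e-18 J
a₀ = 5.26e-11 m
E_h/(e·a₀) = 5.20e11 V/m

5.20e11 V/m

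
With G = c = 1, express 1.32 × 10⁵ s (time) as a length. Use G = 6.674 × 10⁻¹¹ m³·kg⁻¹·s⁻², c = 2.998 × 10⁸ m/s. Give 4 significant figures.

Time → length via c.
1.32 × 10⁵ s × (c) = 3.957 × 10¹³ m

3.957 × 10¹³ m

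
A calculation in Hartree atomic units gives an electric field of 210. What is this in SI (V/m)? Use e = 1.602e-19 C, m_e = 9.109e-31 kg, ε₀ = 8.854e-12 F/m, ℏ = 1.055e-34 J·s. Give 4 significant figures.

1.077e14 V/m

One atomic unit of electric field: E_au = E_h/(e a₀) = m_e²e⁵/((4πε₀)³ℏ⁴) = 5.131e11 V/m.
210 × 5.131e11 V/m = 1.077e14 V/m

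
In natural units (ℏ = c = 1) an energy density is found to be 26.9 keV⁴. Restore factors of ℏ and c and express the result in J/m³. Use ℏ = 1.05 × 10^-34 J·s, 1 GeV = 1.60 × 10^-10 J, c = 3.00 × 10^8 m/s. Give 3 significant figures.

5.64 × 10^14 J/m³

[E]/[L]³ = [E]⁴/(ℏc)³; restore (ℏc)⁻³.
1 GeV⁴ → 1/(ℏc)³ × (1 GeV in J)⁴ = 2.10 × 10^37 J/m³.
Convert the energy scale: 26.9 keV⁴ = 2.69 × 10^-23 GeV⁴.
Result: 2.69 × 10^-23 × 2.10 × 10^37 = 5.64 × 10^14 J/m³.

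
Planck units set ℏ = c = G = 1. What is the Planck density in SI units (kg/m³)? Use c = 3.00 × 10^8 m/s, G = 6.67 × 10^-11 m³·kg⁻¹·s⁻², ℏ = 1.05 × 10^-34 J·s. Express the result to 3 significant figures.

From ℏ = c = G = 1 the density scale is ρ_P = c⁵/(ℏG²).
  = 2.43 × 10^42 / 4.67 × 10^-55
  = 5.20 × 10^96 kg/m³

5.20 × 10^96 kg/m³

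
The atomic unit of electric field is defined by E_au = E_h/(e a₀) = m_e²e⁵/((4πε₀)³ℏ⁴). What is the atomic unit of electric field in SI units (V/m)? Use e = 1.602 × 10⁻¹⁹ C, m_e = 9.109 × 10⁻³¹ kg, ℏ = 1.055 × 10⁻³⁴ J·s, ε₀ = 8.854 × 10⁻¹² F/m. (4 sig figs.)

5.131 × 10¹¹ V/m

E_au = E_h/(e a₀) = m_e²e⁵/((4πε₀)³ℏ⁴)
E_h = 4.354 × 10⁻¹⁸ J
a₀ = 5.297 × 10⁻¹¹ m
E_h/(e·a₀) = 5.131 × 10¹¹ V/m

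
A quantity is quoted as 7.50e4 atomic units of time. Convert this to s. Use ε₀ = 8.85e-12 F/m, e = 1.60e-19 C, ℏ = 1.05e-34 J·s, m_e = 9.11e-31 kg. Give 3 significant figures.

1.80e-12 s

One atomic unit of time: τ_au = (4πε₀)²ℏ³/(m_e e⁴) = 2.40e-17 s.
7.50e4 × 2.40e-17 s = 1.80e-12 s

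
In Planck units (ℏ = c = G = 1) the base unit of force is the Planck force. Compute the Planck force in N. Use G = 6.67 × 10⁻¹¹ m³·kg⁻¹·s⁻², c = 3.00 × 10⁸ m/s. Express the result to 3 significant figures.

1.21 × 10⁴⁴ N

F_P = c⁴/G
  = 8.10 × 10³³ / 6.67 × 10⁻¹¹
  = 1.21 × 10⁴⁴ N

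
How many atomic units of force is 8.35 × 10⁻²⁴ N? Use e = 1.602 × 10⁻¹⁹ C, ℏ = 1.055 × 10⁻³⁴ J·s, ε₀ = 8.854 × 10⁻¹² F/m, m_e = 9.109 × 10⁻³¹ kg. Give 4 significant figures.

1.016 × 10⁻¹⁶

atomic unit of force: F_au = E_h/a₀ = m_e²e⁶/((4πε₀)³ℏ⁴) = 8.220 × 10⁻⁸ N.
8.35 × 10⁻²⁴ / 8.220 × 10⁻⁸ = 1.016 × 10⁻¹⁶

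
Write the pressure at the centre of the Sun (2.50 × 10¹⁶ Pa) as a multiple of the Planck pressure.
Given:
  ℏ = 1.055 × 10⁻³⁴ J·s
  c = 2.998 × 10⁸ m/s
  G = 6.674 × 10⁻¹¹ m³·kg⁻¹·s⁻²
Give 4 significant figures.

Planck pressure: p_P = c⁷/(ℏG²) = 4.632 × 10¹¹³ Pa.
2.50 × 10¹⁶ / 4.632 × 10¹¹³ = 5.397 × 10⁻⁹⁸

5.397 × 10⁻⁹⁸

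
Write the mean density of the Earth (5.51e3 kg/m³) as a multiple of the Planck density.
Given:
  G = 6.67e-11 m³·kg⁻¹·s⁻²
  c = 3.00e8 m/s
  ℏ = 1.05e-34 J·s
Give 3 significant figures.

1.06e-93

Planck density: ρ_P = c⁵/(ℏG²) = 5.20e96 kg/m³.
5.51e3 / 5.20e96 = 1.06e-93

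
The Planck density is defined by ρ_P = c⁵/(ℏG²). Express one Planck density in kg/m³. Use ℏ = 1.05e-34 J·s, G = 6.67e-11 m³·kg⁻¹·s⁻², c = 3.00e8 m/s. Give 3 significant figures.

5.20e96 kg/m³

ρ_P = c⁵/(ℏG²)
  = 2.43e42 / 4.67e-55
  = 5.20e96 kg/m³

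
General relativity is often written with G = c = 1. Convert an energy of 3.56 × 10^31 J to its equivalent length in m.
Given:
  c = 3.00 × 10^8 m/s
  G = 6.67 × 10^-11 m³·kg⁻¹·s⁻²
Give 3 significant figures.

2.93 × 10^-13 m

Energy → length via G/c⁴.
3.56 × 10^31 J × (G/c⁴) = 2.93 × 10^-13 m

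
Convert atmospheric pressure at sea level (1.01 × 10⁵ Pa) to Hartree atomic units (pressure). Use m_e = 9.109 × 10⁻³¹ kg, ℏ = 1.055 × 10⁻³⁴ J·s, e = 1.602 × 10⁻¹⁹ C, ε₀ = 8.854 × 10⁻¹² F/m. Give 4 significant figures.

3.448 × 10⁻⁹

atomic unit of pressure: P_au = E_h/a₀³ = m_e⁴e¹⁰/((4πε₀)⁵ℏ⁸) = 2.929 × 10¹³ Pa.
1.01 × 10⁵ / 2.929 × 10¹³ = 3.448 × 10⁻⁹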